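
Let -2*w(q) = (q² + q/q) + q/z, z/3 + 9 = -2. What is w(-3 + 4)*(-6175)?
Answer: 401375/66 ≈ 6081.4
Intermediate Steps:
z = -33 (z = -27 + 3*(-2) = -27 - 6 = -33)
w(q) = -½ - q²/2 + q/66 (w(q) = -((q² + q/q) + q/(-33))/2 = -((q² + 1) + q*(-1/33))/2 = -((1 + q²) - q/33)/2 = -(1 + q² - q/33)/2 = -½ - q²/2 + q/66)
w(-3 + 4)*(-6175) = (-½ - (-3 + 4)²/2 + (-3 + 4)/66)*(-6175) = (-½ - ½*1² + (1/66)*1)*(-6175) = (-½ - ½*1 + 1/66)*(-6175) = (-½ - ½ + 1/66)*(-6175) = -65/66*(-6175) = 401375/66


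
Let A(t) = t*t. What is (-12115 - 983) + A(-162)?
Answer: 13146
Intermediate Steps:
A(t) = t**2
(-12115 - 983) + A(-162) = (-12115 - 983) + (-162)**2 = -13098 + 26244 = 13146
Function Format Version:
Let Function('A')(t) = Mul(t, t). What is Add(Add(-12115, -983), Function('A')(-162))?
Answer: 13146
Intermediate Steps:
Function('A')(t) = Pow(t, 2)
Add(Add(-12115, -983), Function('A')(-162)) = Add(Add(-12115, -983), Pow(-162, 2)) = Add(-13098, 26244) = 13146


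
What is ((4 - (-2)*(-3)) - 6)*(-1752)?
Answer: 14016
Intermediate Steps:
((4 - (-2)*(-3)) - 6)*(-1752) = ((4 - 1*6) - 6)*(-1752) = ((4 - 6) - 6)*(-1752) = (-2 - 6)*(-1752) = -8*(-1752) = 14016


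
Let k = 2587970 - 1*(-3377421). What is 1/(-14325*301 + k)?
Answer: 1/1653566 ≈ 6.0475e-7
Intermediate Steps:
k = 5965391 (k = 2587970 + 3377421 = 5965391)
1/(-14325*301 + k) = 1/(-14325*301 + 5965391) = 1/(-4311825 + 5965391) = 1/1653566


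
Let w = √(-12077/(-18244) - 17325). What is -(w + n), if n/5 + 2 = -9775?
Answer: 48885 - I*√1441573482103/9122 ≈ 48885.0 - 131.62*I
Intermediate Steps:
n = -48885 (n = -10 + 5*(-9775) = -10 - 48875 = -48885)
w = I*√1441573482103/9122 (w = √(-12077*(-1/18244) - 17325) = √(12077/18244 - 17325) = √(-316065223/18244) = I*√1441573482103/9122 ≈ 131.62*I)
-(w + n) = -(I*√1441573482103/9122 - 48885) = -(-48885 + I*√1441573482103/9122) = 48885 - I*√1441573482103/9122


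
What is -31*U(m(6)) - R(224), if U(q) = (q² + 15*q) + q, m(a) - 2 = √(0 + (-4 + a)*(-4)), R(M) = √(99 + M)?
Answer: -868 - √323 - 1240*I*√2 ≈ -885.97 - 1753.6*I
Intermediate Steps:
m(a) = 2 + √(16 - 4*a) (m(a) = 2 + √(0 + (-4 + a)*(-4)) = 2 + √(0 + (16 - 4*a)) = 2 + √(16 - 4*a))
U(q) = q² + 16*q
-31*U(m(6)) - R(224) = -31*(2 + 2*√(4 - 1*6))*(16 + (2 + 2*√(4 - 1*6))) - √(99 + 224) = -31*(2 + 2*√(4 - 6))*(16 + (2 + 2*√(4 - 6))) - √323 = -31*(2 + 2*√(-2))*(16 + (2 + 2*√(-2))) - √323 = -31*(2 + 2*(I*√2))*(16 + (2 + 2*(I*√2))) - √323 = -31*(2 + 2*I*√2)*(16 + (2 + 2*I*√2)) - √323 = -31*(2 + 2*I*√2)*(18 + 2*I*√2) - √323 = -√323 - 31*(2 + 2*I*√2)*(18 + 2*I*√2)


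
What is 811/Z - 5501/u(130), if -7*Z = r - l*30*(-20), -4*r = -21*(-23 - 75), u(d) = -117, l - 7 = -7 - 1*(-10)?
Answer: 2186039/47541 ≈ 45.982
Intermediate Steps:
l = 10 (l = 7 + (-7 - 1*(-10)) = 7 + (-7 + 10) = 7 + 3 = 10)
r = -1029/2 (r = -(-21)*(-23 - 75)/4 = -(-21)*(-98)/4 = -1/4*2058 = -1029/2 ≈ -514.50)
Z = -10971/14 (Z = -(-1029/2 - 10*30*(-20))/7 = -(-1029/2 - 300*(-20))/7 = -(-1029/2 - 1*(-6000))/7 = -(-1029/2 + 6000)/7 = -1/7*10971/2 = -10971/14 ≈ -783.64)
811/Z - 5501/u(130) = 811/(-10971/14) - 5501/(-117) = 811*(-14/10971) - 5501*(-1/117) = -11354/10971 + 5501/117 = 2186039/47541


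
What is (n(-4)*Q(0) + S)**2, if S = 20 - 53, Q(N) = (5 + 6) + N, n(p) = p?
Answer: 5929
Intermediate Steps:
Q(N) = 11 + N
S = -33
(n(-4)*Q(0) + S)**2 = (-4*(11 + 0) - 33)**2 = (-4*11 - 33)**2 = (-44 - 33)**2 = (-77)**2 = 5929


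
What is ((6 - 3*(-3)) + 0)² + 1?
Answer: 226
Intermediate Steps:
((6 - 3*(-3)) + 0)² + 1 = ((6 + 9) + 0)² + 1 = (15 + 0)² + 1 = 15² + 1 = 225 + 1 = 226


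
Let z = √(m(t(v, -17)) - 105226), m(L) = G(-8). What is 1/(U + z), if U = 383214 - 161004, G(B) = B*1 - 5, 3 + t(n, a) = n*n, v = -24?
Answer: 222210/49377389339 - I*√105239/49377389339 ≈ 4.5002e-6 - 6.5699e-9*I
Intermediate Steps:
t(n, a) = -3 + n² (t(n, a) = -3 + n*n = -3 + n²)
G(B) = -5 + B (G(B) = B - 5 = -5 + B)
m(L) = -13 (m(L) = -5 - 8 = -13)
U = 222210
z = I*√105239 (z = √(-13 - 105226) = √(-105239) = I*√105239 ≈ 324.41*I)
1/(U + z) = 1/(222210 + I*√105239)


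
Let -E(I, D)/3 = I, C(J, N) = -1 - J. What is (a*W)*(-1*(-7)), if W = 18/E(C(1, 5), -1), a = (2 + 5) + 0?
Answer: 147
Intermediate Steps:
E(I, D) = -3*I
a = 7 (a = 7 + 0 = 7)
W = 3 (W = 18/((-3*(-1 - 1*1))) = 18/((-3*(-1 - 1))) = 18/((-3*(-2))) = 18/6 = 18*(1/6) = 3)
(a*W)*(-1*(-7)) = (7*3)*(-1*(-7)) = 21*7 = 147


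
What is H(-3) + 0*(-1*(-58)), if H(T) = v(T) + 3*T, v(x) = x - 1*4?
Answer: -16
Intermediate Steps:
v(x) = -4 + x (v(x) = x - 4 = -4 + x)
H(T) = -4 + 4*T (H(T) = (-4 + T) + 3*T = -4 + 4*T)
H(-3) + 0*(-1*(-58)) = (-4 + 4*(-3)) + 0*(-1*(-58)) = (-4 - 12) + 0*58 = -16 + 0 = -16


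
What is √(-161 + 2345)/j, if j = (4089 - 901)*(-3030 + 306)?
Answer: -√546/4342056 ≈ -5.3815e-6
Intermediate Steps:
j = -8684112 (j = 3188*(-2724) = -8684112)
√(-161 + 2345)/j = √(-161 + 2345)/(-8684112) = √2184*(-1/8684112) = (2*√546)*(-1/8684112) = -√546/4342056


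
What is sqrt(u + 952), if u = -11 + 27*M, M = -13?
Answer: sqrt(590) ≈ 24.290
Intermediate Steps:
u = -362 (u = -11 + 27*(-13) = -11 - 351 = -362)
sqrt(u + 952) = sqrt(-362 + 952) = sqrt(590)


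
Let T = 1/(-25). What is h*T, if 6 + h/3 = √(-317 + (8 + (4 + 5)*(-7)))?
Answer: 18/25 - 6*I*√93/25 ≈ 0.72 - 2.3145*I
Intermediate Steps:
T = -1/25 ≈ -0.040000
h = -18 + 6*I*√93 (h = -18 + 3*√(-317 + (8 + (4 + 5)*(-7))) = -18 + 3*√(-317 + (8 + 9*(-7))) = -18 + 3*√(-317 + (8 - 63)) = -18 + 3*√(-317 - 55) = -18 + 3*√(-372) = -18 + 3*(2*I*√93) = -18 + 6*I*√93 ≈ -18.0 + 57.862*I)
h*T = (-18 + 6*I*√93)*(-1/25) = 18/25 - 6*I*√93/25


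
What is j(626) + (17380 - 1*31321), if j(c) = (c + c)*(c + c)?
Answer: 1553563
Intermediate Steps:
j(c) = 4*c² (j(c) = (2*c)*(2*c) = 4*c²)
j(626) + (17380 - 1*31321) = 4*626² + (17380 - 1*31321) = 4*391876 + (17380 - 31321) = 1567504 - 13941 = 1553563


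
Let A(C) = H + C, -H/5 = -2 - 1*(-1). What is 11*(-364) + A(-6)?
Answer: -4005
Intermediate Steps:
H = 5 (H = -5*(-2 - 1*(-1)) = -5*(-2 + 1) = -5*(-1) = 5)
A(C) = 5 + C
11*(-364) + A(-6) = 11*(-364) + (5 - 6) = -4004 - 1 = -4005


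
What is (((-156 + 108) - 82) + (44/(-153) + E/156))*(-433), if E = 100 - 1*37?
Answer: 447442715/7956 ≈ 56240.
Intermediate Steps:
E = 63 (E = 100 - 37 = 63)
(((-156 + 108) - 82) + (44/(-153) + E/156))*(-433) = (((-156 + 108) - 82) + (44/(-153) + 63/156))*(-433) = ((-48 - 82) + (44*(-1/153) + 63*(1/156)))*(-433) = (-130 + (-44/153 + 21/52))*(-433) = (-130 + 925/7956)*(-433) = -1033355/7956*(-433) = 447442715/7956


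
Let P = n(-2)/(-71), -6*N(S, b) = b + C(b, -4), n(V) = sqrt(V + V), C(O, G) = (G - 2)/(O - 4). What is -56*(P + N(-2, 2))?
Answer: 140/3 + 112*I/71 ≈ 46.667 + 1.5775*I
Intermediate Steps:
C(O, G) = (-2 + G)/(-4 + O)
n(V) = sqrt(2)*sqrt(V) (n(V) = sqrt(2*V) = sqrt(2)*sqrt(V))
N(S, b) = 1/(-4 + b) - b/6 (N(S, b) = -(b + (-2 - 4)/(-4 + b))/6 = -(b - 6/(-4 + b))/6 = 1/(-4 + b) - b/6)
P = -2*I/71 (P = (sqrt(2)*sqrt(-2))/(-71) = (sqrt(2)*(I*sqrt(2)))*(-1/71) = (2*I)*(-1/71) = -2*I/71 ≈ -0.028169*I)
-56*(P + N(-2, 2)) = -56*(-2*I/71 + (6 - 1*2*(-4 + 2))/(6*(-4 + 2))) = -56*(-2*I/71 + (1/6)*(6 - 1*2*(-2))/(-2)) = -56*(-2*I/71 + (1/6)*(-1/2)*(6 + 4)) = -56*(-2*I/71 + (1/6)*(-1/2)*10) = -56*(-2*I/71 - 5/6) = -56*(-5/6 - 2*I/71) = 140/3 + 112*I/71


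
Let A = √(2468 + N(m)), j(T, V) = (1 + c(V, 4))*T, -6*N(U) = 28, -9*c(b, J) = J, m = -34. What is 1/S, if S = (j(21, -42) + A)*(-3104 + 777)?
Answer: 21/9747803 - 3*√22170/48739015 ≈ -7.0106e-6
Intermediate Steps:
c(b, J) = -J/9
N(U) = -14/3 (N(U) = -⅙*28 = -14/3)
j(T, V) = 5*T/9 (j(T, V) = (1 - ⅑*4)*T = (1 - 4/9)*T = 5*T/9)
A = √22170/3 (A = √(2468 - 14/3) = √(7390/3) = √22170/3 ≈ 49.632)
S = -81445/3 - 2327*√22170/3 (S = ((5/9)*21 + √22170/3)*(-3104 + 777) = (35/3 + √22170/3)*(-2327) = -81445/3 - 2327*√22170/3 ≈ -1.4264e+5)
1/S = 1/(-81445/3 - 2327*√22170/3)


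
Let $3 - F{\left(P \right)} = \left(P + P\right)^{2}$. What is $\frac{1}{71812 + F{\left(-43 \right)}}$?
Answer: $\frac{1}{64419} \approx 1.5523 \cdot 10^{-5}$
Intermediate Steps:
$F{\left(P \right)} = 3 - 4 P^{2}$ ($F{\left(P \right)} = 3 - \left(P + P\right)^{2} = 3 - \left(2 P\right)^{2} = 3 - 4 P^{2}$)
$\frac{1}{71812 + F{\left(-43 \right)}} = \frac{1}{71812 + \left(3 - 4 \left(-43\right)^{2}\right)} = \frac{1}{71812 + \left(3 - 7396\right)} = \frac{1}{71812 - 7393} = \frac{1}{64419}$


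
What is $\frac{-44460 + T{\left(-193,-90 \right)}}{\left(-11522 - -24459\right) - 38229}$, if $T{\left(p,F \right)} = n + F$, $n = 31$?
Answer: $\frac{44519}{25292} \approx 1.7602$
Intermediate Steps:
$T{\left(p,F \right)} = 31 + F$
$\frac{-44460 + T{\left(-193,-90 \right)}}{\left(-11522 - -24459\right) - 38229} = \frac{-44460 + \left(31 - 90\right)}{\left(-11522 - -24459\right) - 38229} = \frac{-44460 - 59}{\left(-11522 + 24459\right) - 38229} = - \frac{44519}{12937 - 38229} = - \frac{44519}{-25292} = \left(-44519\right) \left(- \frac{1}{25292}\right) = \frac{44519}{25292}$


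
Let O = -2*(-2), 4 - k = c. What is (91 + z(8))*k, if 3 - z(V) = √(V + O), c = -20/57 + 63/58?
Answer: 507271/1653 - 10793*√3/1653 ≈ 295.57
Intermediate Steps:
c = 2431/3306 (c = -20*1/57 + 63*(1/58) = -20/57 + 63/58 = 2431/3306 ≈ 0.73533)
k = 10793/3306 (k = 4 - 1*2431/3306 = 4 - 2431/3306 = 10793/3306 ≈ 3.2647)
O = 4
z(V) = 3 - √(4 + V) (z(V) = 3 - √(V + 4) = 3 - √(4 + V))
(91 + z(8))*k = (91 + (3 - √(4 + 8)))*(10793/3306) = (91 + (3 - √12))*(10793/3306) = (91 + (3 - 2*√3))*(10793/3306) = (94 - 2*√3)*(10793/3306) = 507271/1653 - 10793*√3/1653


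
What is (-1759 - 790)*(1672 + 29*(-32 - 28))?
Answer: 173332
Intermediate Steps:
(-1759 - 790)*(1672 + 29*(-32 - 28)) = -2549*(1672 + 29*(-60)) = -2549*(1672 - 1740) = -2549*(-68) = 173332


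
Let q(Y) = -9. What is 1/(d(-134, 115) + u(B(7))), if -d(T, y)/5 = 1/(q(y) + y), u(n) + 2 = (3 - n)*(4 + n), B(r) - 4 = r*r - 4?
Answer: -106/258645 ≈ -0.00040983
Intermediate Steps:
B(r) = r² (B(r) = 4 + (r*r - 4) = 4 + (r² - 4) = 4 + (-4 + r²) = r²)
u(n) = -2 + (3 - n)*(4 + n)
d(T, y) = -5/(-9 + y)
1/(d(-134, 115) + u(B(7))) = 1/(-5/(-9 + 115) + (10 - 1*7² - (7²)²)) = 1/(-5/106 + (10 - 1*49 - 1*49²)) = 1/(-5*1/106 + (10 - 49 - 1*2401)) = 1/(-5/106 + (10 - 49 - 2401)) = 1/(-5/106 - 2440) = 1/(-258645/106) = -106/258645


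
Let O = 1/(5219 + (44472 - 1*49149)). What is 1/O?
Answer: 542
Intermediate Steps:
O = 1/542 (O = 1/(5219 + (44472 - 49149)) = 1/(5219 - 4677) = 1/542 ≈ 0.0018450)
1/O = 1/(1/542) = 542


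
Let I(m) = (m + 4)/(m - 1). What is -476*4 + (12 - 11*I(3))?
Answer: -3861/2 ≈ -1930.5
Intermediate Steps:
I(m) = (4 + m)/(-1 + m)
-476*4 + (12 - 11*I(3)) = -476*4 + (12 - 11*(4 + 3)/(-1 + 3)) = -1904 + (12 - 11*7/2) = -1904 + (12 - 77/2) = -1904 - 53/2 = -3861/2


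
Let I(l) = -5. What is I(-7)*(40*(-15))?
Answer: 3000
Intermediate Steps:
I(-7)*(40*(-15)) = -200*(-15) = -5*(-600) = 3000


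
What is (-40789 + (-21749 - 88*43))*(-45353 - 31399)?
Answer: 5090346144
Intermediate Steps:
(-40789 + (-21749 - 88*43))*(-45353 - 31399) = (-40789 + (-21749 - 3784))*(-76752) = (-40789 - 25533)*(-76752) = -66322*(-76752) = 5090346144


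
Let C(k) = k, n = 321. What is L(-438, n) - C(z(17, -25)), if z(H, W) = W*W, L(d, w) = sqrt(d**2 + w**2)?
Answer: -625 + 3*sqrt(32765) ≈ -81.967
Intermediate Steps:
z(H, W) = W**2
L(-438, n) - C(z(17, -25)) = sqrt((-438)**2 + 321**2) - 1*(-25)**2 = sqrt(191844 + 103041) - 1*625 = sqrt(294885) - 625 = 3*sqrt(32765) - 625 = -625 + 3*sqrt(32765)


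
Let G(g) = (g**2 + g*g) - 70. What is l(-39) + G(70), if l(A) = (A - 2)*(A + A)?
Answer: 12928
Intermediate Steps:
l(A) = 2*A*(-2 + A) (l(A) = (-2 + A)*(2*A) = 2*A*(-2 + A))
G(g) = -70 + 2*g**2 (G(g) = (g**2 + g**2) - 70 = 2*g**2 - 70 = -70 + 2*g**2)
l(-39) + G(70) = 2*(-39)*(-2 - 39) + (-70 + 2*70**2) = 2*(-39)*(-41) + (-70 + 2*4900) = 3198 + (-70 + 9800) = 3198 + 9730 = 12928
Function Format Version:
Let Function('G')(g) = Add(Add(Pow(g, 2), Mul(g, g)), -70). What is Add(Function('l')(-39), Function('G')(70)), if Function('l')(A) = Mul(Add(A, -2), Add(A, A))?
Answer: 12928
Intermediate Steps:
Function('l')(A) = Mul(2, A, Add(-2, A)) (Function('l')(A) = Mul(Add(-2, A), Mul(2, A)) = Mul(2, A, Add(-2, A)))
Function('G')(g) = Add(-70, Mul(2, Pow(g, 2))) (Function('G')(g) = Add(Add(Pow(g, 2), Pow(g, 2)), -70) = Add(Mul(2, Pow(g, 2)), -70) = Add(-70, Mul(2, Pow(g, 2))))
Add(Function('l')(-39), Function('G')(70)) = Add(Mul(2, -39, Add(-2, -39)), Add(-70, Mul(2, Pow(70, 2)))) = Add(Mul(2, -39, -41), Add(-70, Mul(2, 4900))) = Add(3198, Add(-70, 9800)) = Add(3198, 9730) = 12928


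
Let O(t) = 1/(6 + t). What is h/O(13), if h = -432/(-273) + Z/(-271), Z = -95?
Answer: 905711/24661 ≈ 36.726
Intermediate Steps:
h = 47669/24661 (h = -432/(-273) - 95/(-271) = -432*(-1/273) - 95*(-1/271) = 144/91 + 95/271 = 47669/24661 ≈ 1.9330)
h/O(13) = 47669/(24661*(1/(6 + 13))) = 47669/(24661*(1/19)) = (47669/24661)*19 = 905711/24661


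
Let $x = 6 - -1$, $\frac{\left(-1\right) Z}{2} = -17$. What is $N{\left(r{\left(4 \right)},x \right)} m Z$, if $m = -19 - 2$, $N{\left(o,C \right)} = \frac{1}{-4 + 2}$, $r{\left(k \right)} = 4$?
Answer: $357$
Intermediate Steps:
$Z = 34$ ($Z = \left(-2\right) \left(-17\right) = 34$)
$x = 7$ ($x = 6 + 1 = 7$)
$N{\left(o,C \right)} = - \frac{1}{2}$ ($N{\left(o,C \right)} = \frac{1}{-2} = - \frac{1}{2}$)
$m = -21$
$N{\left(r{\left(4 \right)},x \right)} m Z = \left(- \frac{1}{2}\right) \left(-21\right) 34 = \frac{21}{2} \cdot 34 = 357$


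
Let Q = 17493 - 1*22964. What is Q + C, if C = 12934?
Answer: 7463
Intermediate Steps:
Q = -5471 (Q = 17493 - 22964 = -5471)
Q + C = -5471 + 12934 = 7463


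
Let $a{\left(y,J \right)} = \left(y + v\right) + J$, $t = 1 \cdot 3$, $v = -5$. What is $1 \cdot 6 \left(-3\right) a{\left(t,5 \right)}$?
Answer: $-54$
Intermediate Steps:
$t = 3$
$a{\left(y,J \right)} = -5 + J + y$ ($a{\left(y,J \right)} = \left(y - 5\right) + J = \left(-5 + y\right) + J = -5 + J + y$)
$1 \cdot 6 \left(-3\right) a{\left(t,5 \right)} = 1 \cdot 6 \left(-3\right) \left(-5 + 5 + 3\right) = 6 \left(-3\right) 3 = \left(-18\right) 3 = -54$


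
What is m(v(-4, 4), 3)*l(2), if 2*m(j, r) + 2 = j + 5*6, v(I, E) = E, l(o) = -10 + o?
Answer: -128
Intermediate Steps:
m(j, r) = 14 + j/2 (m(j, r) = -1 + (j + 5*6)/2 = -1 + (j + 30)/2 = -1 + (30 + j)/2 = -1 + (15 + j/2) = 14 + j/2)
m(v(-4, 4), 3)*l(2) = (14 + (½)*4)*(-10 + 2) = (14 + 2)*(-8) = 16*(-8) = -128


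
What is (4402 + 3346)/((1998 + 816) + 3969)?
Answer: 7748/6783 ≈ 1.1423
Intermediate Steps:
(4402 + 3346)/((1998 + 816) + 3969) = 7748/(2814 + 3969) = 7748/6783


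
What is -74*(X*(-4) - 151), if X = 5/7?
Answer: 79698/7 ≈ 11385.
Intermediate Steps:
X = 5/7 (X = 5*(⅐) = 5/7 ≈ 0.71429)
-74*(X*(-4) - 151) = -74*((5/7)*(-4) - 151) = -74*(-20/7 - 151) = -74*(-1077/7) = 79698/7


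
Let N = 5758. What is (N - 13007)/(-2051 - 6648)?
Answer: 7249/8699 ≈ 0.83331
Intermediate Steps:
(N - 13007)/(-2051 - 6648) = (5758 - 13007)/(-2051 - 6648) = -7249/(-8699) = -7249*(-1/8699) = 7249/8699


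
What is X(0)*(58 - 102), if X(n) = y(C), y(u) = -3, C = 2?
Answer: 132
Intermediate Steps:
X(n) = -3
X(0)*(58 - 102) = -3*(58 - 102) = -3*(-44) = 132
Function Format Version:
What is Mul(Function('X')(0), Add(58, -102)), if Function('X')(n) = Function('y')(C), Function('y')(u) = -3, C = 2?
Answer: 132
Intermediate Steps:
Function('X')(n) = -3
Mul(Function('X')(0), Add(58, -102)) = Mul(-3, Add(58, -102)) = Mul(-3, -44) = 132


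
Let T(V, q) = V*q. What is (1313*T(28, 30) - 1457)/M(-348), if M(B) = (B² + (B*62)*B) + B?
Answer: 100133/693564 ≈ 0.14437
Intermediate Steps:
M(B) = B + 63*B² (M(B) = (B² + (62*B)*B) + B = (B² + 62*B²) + B = 63*B² + B = B + 63*B²)
(1313*T(28, 30) - 1457)/M(-348) = (1313*(28*30) - 1457)/((-348*(1 + 63*(-348)))) = (1313*840 - 1457)/((-348*(1 - 21924))) = (1102920 - 1457)/((-348*(-21923))) = 1101463/7629204 = 1101463*(1/7629204) = 100133/693564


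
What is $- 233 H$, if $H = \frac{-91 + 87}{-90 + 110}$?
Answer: $\frac{233}{5} \approx 46.6$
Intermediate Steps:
$H = - \frac{1}{5}$ ($H = - \frac{4}{20} = \left(-4\right) \frac{1}{20} = - \frac{1}{5} \approx -0.2$)
$- 233 H = \left(-233\right) \left(- \frac{1}{5}\right) = \frac{233}{5}$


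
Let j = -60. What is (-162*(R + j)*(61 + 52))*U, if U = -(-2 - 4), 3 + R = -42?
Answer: 11532780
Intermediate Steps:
R = -45 (R = -3 - 42 = -45)
U = 6 (U = -1*(-6) = 6)
(-162*(R + j)*(61 + 52))*U = -162*(-45 - 60)*(61 + 52)*6 = -(-17010)*113*6 = -162*(-11865)*6 = 1922130*6 = 11532780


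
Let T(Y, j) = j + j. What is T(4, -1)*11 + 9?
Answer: -13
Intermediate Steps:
T(Y, j) = 2*j
T(4, -1)*11 + 9 = (2*(-1))*11 + 9 = -2*11 + 9 = -22 + 9 = -13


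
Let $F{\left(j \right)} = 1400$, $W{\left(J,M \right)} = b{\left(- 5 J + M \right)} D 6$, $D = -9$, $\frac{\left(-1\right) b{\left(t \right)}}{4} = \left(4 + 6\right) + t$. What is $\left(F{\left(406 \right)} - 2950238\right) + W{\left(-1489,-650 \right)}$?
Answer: $-1478958$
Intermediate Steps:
$b{\left(t \right)} = -40 - 4 t$ ($b{\left(t \right)} = - 4 \left(\left(4 + 6\right) + t\right) = - 4 \left(10 + t\right) = -40 - 4 t$)
$W{\left(J,M \right)} = 2160 - 1080 J + 216 M$ ($W{\left(J,M \right)} = \left(-40 - 4 \left(- 5 J + M\right)\right) \left(-9\right) 6 = \left(-40 - 4 \left(M - 5 J\right)\right) \left(-9\right) 6 = \left(-40 + \left(- 4 M + 20 J\right)\right) \left(-9\right) 6 = \left(-40 - 4 M + 20 J\right) \left(-9\right) 6 = \left(360 - 180 J + 36 M\right) 6 = 2160 - 1080 J + 216 M$)
$\left(F{\left(406 \right)} - 2950238\right) + W{\left(-1489,-650 \right)} = \left(1400 - 2950238\right) + \left(2160 - -1608120 + 216 \left(-650\right)\right) = -2948838 + \left(2160 + 1608120 - 140400\right) = -2948838 + 1469880 = -1478958$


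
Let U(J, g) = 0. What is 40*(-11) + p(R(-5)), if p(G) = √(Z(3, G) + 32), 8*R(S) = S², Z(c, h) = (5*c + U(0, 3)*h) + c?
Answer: -440 + 5*√2 ≈ -432.93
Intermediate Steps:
Z(c, h) = 6*c (Z(c, h) = (5*c + 0*h) + c = (5*c + 0) + c = 5*c + c = 6*c)
R(S) = S²/8
p(G) = 5*√2 (p(G) = √(6*3 + 32) = √(18 + 32) = √50 = 5*√2)
40*(-11) + p(R(-5)) = 40*(-11) + 5*√2 = -440 + 5*√2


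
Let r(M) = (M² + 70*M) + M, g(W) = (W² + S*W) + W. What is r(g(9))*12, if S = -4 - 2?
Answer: 46224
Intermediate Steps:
S = -6
g(W) = W² - 5*W (g(W) = (W² - 6*W) + W = W² - 5*W)
r(M) = M² + 71*M
r(g(9))*12 = ((9*(-5 + 9))*(71 + 9*(-5 + 9)))*12 = ((9*4)*(71 + 9*4))*12 = (36*(71 + 36))*12 = (36*107)*12 = 3852*12 = 46224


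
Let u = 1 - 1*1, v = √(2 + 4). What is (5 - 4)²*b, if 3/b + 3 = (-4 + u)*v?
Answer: 3/29 - 4*√6/29 ≈ -0.23441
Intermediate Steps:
v = √6 ≈ 2.4495
u = 0 (u = 1 - 1 = 0)
b = 3/(-3 - 4*√6) (b = 3/(-3 + (-4 + 0)*√6) = 3/(-3 - 4*√6) ≈ -0.23441)
(5 - 4)²*b = (5 - 4)²*(3/29 - 4*√6/29) = 1²*(3/29 - 4*√6/29) = 1*(3/29 - 4*√6/29) = 3/29 - 4*√6/29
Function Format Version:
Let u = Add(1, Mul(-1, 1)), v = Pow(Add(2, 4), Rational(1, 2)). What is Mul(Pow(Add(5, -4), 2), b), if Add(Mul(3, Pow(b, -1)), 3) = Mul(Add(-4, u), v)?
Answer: Add(Rational(3, 29), Mul(Rational(-4, 29), Pow(6, Rational(1, 2)))) ≈ -0.23441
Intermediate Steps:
v = Pow(6, Rational(1, 2)) ≈ 2.4495
u = 0 (u = Add(1, -1) = 0)
b = Mul(3, Pow(Add(-3, Mul(-4, Pow(6, Rational(1, 2)))), -1)) (b = Mul(3, Pow(Add(-3, Mul(Add(-4, 0), Pow(6, Rational(1, 2)))), -1)) = Mul(3, Pow(Add(-3, Mul(-4, Pow(6, Rational(1, 2)))), -1)) ≈ -0.23441)
Mul(Pow(Add(5, -4), 2), b) = Mul(Pow(Add(5, -4), 2), Add(Rational(3, 29), Mul(Rational(-4, 29), Pow(6, Rational(1, 2))))) = Mul(Pow(1, 2), Add(Rational(3, 29), Mul(Rational(-4, 29), Pow(6, Rational(1, 2))))) = Mul(1, Add(Rational(3, 29), Mul(Rational(-4, 29), Pow(6, Rational(1, 2))))) = Add(Rational(3, 29), Mul(Rational(-4, 29), Pow(6, Rational(1, 2))))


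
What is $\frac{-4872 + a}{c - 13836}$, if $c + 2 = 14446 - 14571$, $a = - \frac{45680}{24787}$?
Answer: $\frac{120807944}{346100881} \approx 0.34905$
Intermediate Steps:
$a = - \frac{45680}{24787}$ ($a = \left(-45680\right) \frac{1}{24787} = - \frac{45680}{24787} \approx -1.8429$)
$c = -127$ ($c = -2 + \left(14446 - 14571\right) = -2 - 125 = -127$)
$\frac{-4872 + a}{c - 13836} = \frac{-4872 - \frac{45680}{24787}}{-127 - 13836} = - \frac{120807944}{24787 \left(-13963\right)} = \left(- \frac{120807944}{24787}\right) \left(- \frac{1}{13963}\right) = \frac{120807944}{346100881}$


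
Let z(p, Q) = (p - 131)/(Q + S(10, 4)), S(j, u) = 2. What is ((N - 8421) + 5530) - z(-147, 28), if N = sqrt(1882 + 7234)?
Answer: -43226/15 + 2*sqrt(2279) ≈ -2786.3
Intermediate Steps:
z(p, Q) = (-131 + p)/(2 + Q) (z(p, Q) = (p - 131)/(Q + 2) = (-131 + p)/(2 + Q))
N = 2*sqrt(2279) (N = sqrt(9116) = 2*sqrt(2279) ≈ 95.478)
((N - 8421) + 5530) - z(-147, 28) = ((2*sqrt(2279) - 8421) + 5530) - (-131 - 147)/(2 + 28) = ((-8421 + 2*sqrt(2279)) + 5530) - (-278)/30 = (-2891 + 2*sqrt(2279)) - (-278)/30 = (-2891 + 2*sqrt(2279)) - 1*(-139/15) = (-2891 + 2*sqrt(2279)) + 139/15 = -43226/15 + 2*sqrt(2279)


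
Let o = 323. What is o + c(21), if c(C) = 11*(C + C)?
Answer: 785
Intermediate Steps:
c(C) = 22*C (c(C) = 11*(2*C) = 22*C)
o + c(21) = 323 + 22*21 = 323 + 462 = 785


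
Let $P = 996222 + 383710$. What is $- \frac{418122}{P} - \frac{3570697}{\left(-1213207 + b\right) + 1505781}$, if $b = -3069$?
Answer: $- \frac{2524183731107}{199748606830} \approx -12.637$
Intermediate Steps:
$P = 1379932$
$- \frac{418122}{P} - \frac{3570697}{\left(-1213207 + b\right) + 1505781} = - \frac{418122}{1379932} - \frac{3570697}{\left(-1213207 - 3069\right) + 1505781} = \left(-418122\right) \frac{1}{1379932} - \frac{3570697}{-1216276 + 1505781} = - \frac{209061}{689966} - \frac{3570697}{289505} = - \frac{2524183731107}{199748606830}$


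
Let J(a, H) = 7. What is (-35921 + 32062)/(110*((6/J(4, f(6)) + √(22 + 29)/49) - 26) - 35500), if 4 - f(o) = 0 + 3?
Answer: 17727470341/175784969165 + 2080001*√51/351569938330 ≈ 0.10089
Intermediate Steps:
f(o) = 1 (f(o) = 4 - (0 + 3) = 4 - 1*3 = 4 - 3 = 1)
(-35921 + 32062)/(110*((6/J(4, f(6)) + √(22 + 29)/49) - 26) - 35500) = (-35921 + 32062)/(110*((6/7 + √(22 + 29)/49) - 26) - 35500) = -3859/(110*((6*(⅐) + √51*(1/49)) - 26) - 35500) = -3859/(110*((6/7 + √51/49) - 26) - 35500) = -3859/(110*(-176/7 + √51/49) - 35500) = -3859/((-19360/7 + 110*√51/49) - 35500) = -3859/(-267860/7 + 110*√51/49)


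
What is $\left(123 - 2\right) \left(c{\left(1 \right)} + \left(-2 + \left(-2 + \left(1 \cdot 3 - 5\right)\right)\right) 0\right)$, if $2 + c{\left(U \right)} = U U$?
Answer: $-121$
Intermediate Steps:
$c{\left(U \right)} = -2 + U^{2}$ ($c{\left(U \right)} = -2 + U U = -2 + U^{2}$)
$\left(123 - 2\right) \left(c{\left(1 \right)} + \left(-2 + \left(-2 + \left(1 \cdot 3 - 5\right)\right)\right) 0\right) = \left(123 - 2\right) \left(\left(-2 + 1^{2}\right) + \left(-2 + \left(-2 + \left(1 \cdot 3 - 5\right)\right)\right) 0\right) = 121 \left(\left(-2 + 1\right) + \left(-2 + \left(-2 + \left(3 - 5\right)\right)\right) 0\right) = 121 \left(-1 + \left(-2 - 4\right) 0\right) = 121 \left(-1 - 0\right) = 121 \left(-1 + 0\right) = 121 \left(-1\right) = -121$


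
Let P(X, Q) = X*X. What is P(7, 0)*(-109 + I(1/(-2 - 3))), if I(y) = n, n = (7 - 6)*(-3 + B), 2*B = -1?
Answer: -11025/2 ≈ -5512.5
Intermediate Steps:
B = -½ (B = (½)*(-1) = -½ ≈ -0.50000)
P(X, Q) = X²
n = -7/2 (n = (7 - 6)*(-3 - ½) = 1*(-7/2) = -7/2 ≈ -3.5000)
I(y) = -7/2
P(7, 0)*(-109 + I(1/(-2 - 3))) = 7²*(-109 - 7/2) = 49*(-225/2) = -11025/2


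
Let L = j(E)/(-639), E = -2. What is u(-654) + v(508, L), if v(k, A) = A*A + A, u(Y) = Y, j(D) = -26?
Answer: -267024644/408321 ≈ -653.96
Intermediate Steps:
L = 26/639 (L = -26/(-639) = -26*(-1/639) = 26/639 ≈ 0.040689)
v(k, A) = A + A**2 (v(k, A) = A**2 + A = A + A**2)
u(-654) + v(508, L) = -654 + 26*(1 + 26/639)/639 = -654 + (26/639)*(665/639) = -654 + 17290/408321 = -267024644/408321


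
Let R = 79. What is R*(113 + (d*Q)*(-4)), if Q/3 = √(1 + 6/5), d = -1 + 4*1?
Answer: 8927 - 2844*√55/5 ≈ 4708.7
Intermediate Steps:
d = 3 (d = -1 + 4 = 3)
Q = 3*√55/5 (Q = 3*√(1 + 6/5) = 3*√(11/5) = 3*(√55/5) = 3*√55/5 ≈ 4.4497)
R*(113 + (d*Q)*(-4)) = 79*(113 + (3*(3*√55/5))*(-4)) = 79*(113 + (9*√55/5)*(-4)) = 79*(113 - 36*√55/5) = 8927 - 2844*√55/5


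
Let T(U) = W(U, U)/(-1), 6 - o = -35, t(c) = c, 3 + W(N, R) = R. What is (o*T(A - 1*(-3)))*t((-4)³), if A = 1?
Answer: 2624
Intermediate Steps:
W(N, R) = -3 + R
o = 41 (o = 6 - 1*(-35) = 6 + 35 = 41)
T(U) = 3 - U (T(U) = (-3 + U)/(-1) = (-3 + U)*(-1) = 3 - U)
(o*T(A - 1*(-3)))*t((-4)³) = (41*(3 - (1 - 1*(-3))))*(-4)³ = (41*(3 - (1 + 3)))*(-64) = (41*(3 - 1*4))*(-64) = (41*(3 - 4))*(-64) = (41*(-1))*(-64) = -41*(-64) = 2624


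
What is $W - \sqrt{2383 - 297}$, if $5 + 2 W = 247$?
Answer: $121 - \sqrt{2086} \approx 75.327$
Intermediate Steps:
$W = 121$ ($W = - \frac{5}{2} + \frac{1}{2} \cdot 247 = - \frac{5}{2} + \frac{247}{2} = 121$)
$W - \sqrt{2383 - 297} = 121 - \sqrt{2383 - 297} = 121 - \sqrt{2086}$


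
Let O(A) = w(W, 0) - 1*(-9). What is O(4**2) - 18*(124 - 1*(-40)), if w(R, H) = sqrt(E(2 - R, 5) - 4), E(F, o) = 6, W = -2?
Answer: -2943 + sqrt(2) ≈ -2941.6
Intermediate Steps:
w(R, H) = sqrt(2) (w(R, H) = sqrt(6 - 4) = sqrt(2))
O(A) = 9 + sqrt(2) (O(A) = sqrt(2) - 1*(-9) = sqrt(2) + 9 = 9 + sqrt(2))
O(4**2) - 18*(124 - 1*(-40)) = (9 + sqrt(2)) - 18*(124 - 1*(-40)) = (9 + sqrt(2)) - 18*(124 + 40) = (9 + sqrt(2)) - 18*164 = (9 + sqrt(2)) - 2952 = -2943 + sqrt(2)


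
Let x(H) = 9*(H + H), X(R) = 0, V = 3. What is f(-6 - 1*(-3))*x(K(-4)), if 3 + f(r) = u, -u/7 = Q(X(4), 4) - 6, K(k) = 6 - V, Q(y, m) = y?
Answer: 2106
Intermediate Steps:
K(k) = 3 (K(k) = 6 - 1*3 = 6 - 3 = 3)
u = 42 (u = -7*(0 - 6) = -7*(-6) = 42)
f(r) = 39 (f(r) = -3 + 42 = 39)
x(H) = 18*H (x(H) = 9*(2*H) = 18*H)
f(-6 - 1*(-3))*x(K(-4)) = 39*(18*3) = 39*54 = 2106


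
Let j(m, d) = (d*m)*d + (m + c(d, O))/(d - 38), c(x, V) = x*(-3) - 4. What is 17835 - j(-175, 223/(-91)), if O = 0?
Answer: 82222533970/4354623 ≈ 18882.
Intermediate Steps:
c(x, V) = -4 - 3*x (c(x, V) = -3*x - 4 = -4 - 3*x)
j(m, d) = m*d² + (-4 + m - 3*d)/(-38 + d) (j(m, d) = (d*m)*d + (m + (-4 - 3*d))/(d - 38) = m*d² + (-4 + m - 3*d)/(-38 + d))
17835 - j(-175, 223/(-91)) = 17835 - (-4 - 175 - 669/(-91) - 175*(223/(-91))³ - 38*(-175)*(223/(-91))²)/(-38 + 223/(-91)) = 17835 - (-4 - 175 - 669*(-1)/91 - 175*(223*(-1/91))³ - 38*(-175)*(223*(-1/91))²)/(-38 + 223*(-1/91)) = 17835 - (-4 - 175 - 3*(-223/91) - 175*(-223/91)³ - 38*(-175)*(-223/91)²)/(-38 - 223/91) = 17835 - (-4 - 175 + 669/91 - 175*(-11089567/753571) - 38*(-175)*49729/8281)/(-3681/91) = 17835 - (-91)*(-4 - 175 + 669/91 + 277239175/107653 + 47242550/1183)/3681 = 17835 - (-91)*4557832765/(3681*107653) = 17835 - 1*(-4557832765/4354623) = 17835 + 4557832765/4354623 = 82222533970/4354623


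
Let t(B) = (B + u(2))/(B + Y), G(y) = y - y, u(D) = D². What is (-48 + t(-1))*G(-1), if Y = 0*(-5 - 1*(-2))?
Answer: 0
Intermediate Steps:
Y = 0 (Y = 0*(-5 + 2) = 0*(-3) = 0)
G(y) = 0
t(B) = (4 + B)/B (t(B) = (B + 2²)/(B + 0) = (B + 4)/B = (4 + B)/B)
(-48 + t(-1))*G(-1) = (-48 + (4 - 1)/(-1))*0 = (-48 - 1*3)*0 = (-48 - 3)*0 = -51*0 = 0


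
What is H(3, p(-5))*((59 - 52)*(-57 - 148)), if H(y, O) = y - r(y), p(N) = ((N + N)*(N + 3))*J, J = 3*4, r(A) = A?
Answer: 0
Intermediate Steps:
J = 12
p(N) = 24*N*(3 + N) (p(N) = ((N + N)*(N + 3))*12 = ((2*N)*(3 + N))*12 = (2*N*(3 + N))*12 = 24*N*(3 + N))
H(y, O) = 0 (H(y, O) = y - y = 0)
H(3, p(-5))*((59 - 52)*(-57 - 148)) = 0*((59 - 52)*(-57 - 148)) = 0*(7*(-205)) = 0*(-1435) = 0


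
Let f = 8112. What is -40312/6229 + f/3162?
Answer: -12822816/3282683 ≈ -3.9062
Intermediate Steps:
-40312/6229 + f/3162 = -40312/6229 + 8112/3162 = -40312*1/6229 + 8112*(1/3162) = -40312/6229 + 1352/527 = -12822816/3282683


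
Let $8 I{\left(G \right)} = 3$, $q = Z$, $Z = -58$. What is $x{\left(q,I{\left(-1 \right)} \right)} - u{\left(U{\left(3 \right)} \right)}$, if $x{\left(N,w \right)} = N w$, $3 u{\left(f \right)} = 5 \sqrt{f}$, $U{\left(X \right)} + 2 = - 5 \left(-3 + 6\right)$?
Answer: $- \frac{87}{4} - \frac{5 i \sqrt{17}}{3} \approx -21.75 - 6.8718 i$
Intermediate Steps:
$q = -58$
$U{\left(X \right)} = -17$ ($U{\left(X \right)} = -2 - 5 \left(-3 + 6\right) = -2 - 15 = -17$)
$I{\left(G \right)} = \frac{3}{8}$ ($I{\left(G \right)} = \frac{1}{8} \cdot 3 = \frac{3}{8}$)
$u{\left(f \right)} = \frac{5 \sqrt{f}}{3}$
$x{\left(q,I{\left(-1 \right)} \right)} - u{\left(U{\left(3 \right)} \right)} = \left(-58\right) \frac{3}{8} - \frac{5 \sqrt{-17}}{3} = - \frac{87}{4} - \frac{5 i \sqrt{17}}{3}$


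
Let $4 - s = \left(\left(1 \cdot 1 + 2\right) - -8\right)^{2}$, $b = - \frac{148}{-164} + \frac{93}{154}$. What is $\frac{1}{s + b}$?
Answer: $- \frac{6314}{729227} \approx -0.0086585$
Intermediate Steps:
$b = \frac{9511}{6314}$ ($b = \left(-148\right) \left(- \frac{1}{164}\right) + 93 \cdot \frac{1}{154} = \frac{37}{41} + \frac{93}{154} = \frac{9511}{6314} \approx 1.5063$)
$s = -117$ ($s = 4 - \left(\left(1 \cdot 1 + 2\right) - -8\right)^{2} = 4 - \left(\left(1 + 2\right) + \left(9 - 1\right)\right)^{2} = 4 - \left(3 + 8\right)^{2} = 4 - 11^{2} = 4 - 121 = -117$)
$\frac{1}{s + b} = \frac{1}{-117 + \frac{9511}{6314}} = \frac{1}{- \frac{729227}{6314}} = - \frac{6314}{729227}$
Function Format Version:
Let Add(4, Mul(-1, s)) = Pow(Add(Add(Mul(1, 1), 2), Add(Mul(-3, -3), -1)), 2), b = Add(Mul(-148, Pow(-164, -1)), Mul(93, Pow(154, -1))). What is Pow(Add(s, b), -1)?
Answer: Rational(-6314, 729227) ≈ -0.0086585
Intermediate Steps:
b = Rational(9511, 6314) (b = Add(Mul(-148, Rational(-1, 164)), Mul(93, Rational(1, 154))) = Add(Rational(37, 41), Rational(93, 154)) = Rational(9511, 6314) ≈ 1.5063)
s = -117 (s = Add(4, Mul(-1, Pow(Add(Add(Mul(1, 1), 2), Add(Mul(-3, -3), -1)), 2))) = Add(4, Mul(-1, Pow(Add(Add(1, 2), Add(9, -1)), 2))) = Add(4, Mul(-1, Pow(Add(3, 8), 2))) = Add(4, Mul(-1, Pow(11, 2))) = Add(4, Mul(-1, 121)) = Add(4, -121) = -117)
Pow(Add(s, b), -1) = Pow(Add(-117, Rational(9511, 6314)), -1) = Pow(Rational(-729227, 6314), -1) = Rational(-6314, 729227)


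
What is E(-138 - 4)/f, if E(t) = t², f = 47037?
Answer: 20164/47037 ≈ 0.42868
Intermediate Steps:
E(-138 - 4)/f = (-138 - 4)²/47037 = (-142)²*(1/47037) = 20164*(1/47037) = 20164/47037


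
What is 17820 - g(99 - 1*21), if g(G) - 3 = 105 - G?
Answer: 17790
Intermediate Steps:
g(G) = 108 - G (g(G) = 3 + (105 - G) = 108 - G)
17820 - g(99 - 1*21) = 17820 - (108 - (99 - 1*21)) = 17820 - (108 - (99 - 21)) = 17820 - (108 - 1*78) = 17820 - (108 - 78) = 17820 - 1*30 = 17820 - 30 = 17790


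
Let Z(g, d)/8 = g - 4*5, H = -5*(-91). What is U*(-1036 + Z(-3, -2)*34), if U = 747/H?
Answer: -5447124/455 ≈ -11972.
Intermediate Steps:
H = 455
Z(g, d) = -160 + 8*g (Z(g, d) = 8*(g - 4*5) = 8*(g - 20) = 8*(-20 + g) = -160 + 8*g)
U = 747/455 ≈ 1.6418
U*(-1036 + Z(-3, -2)*34) = 747*(-1036 + (-160 + 8*(-3))*34)/455 = 747*(-1036 + (-160 - 24)*34)/455 = 747*(-1036 - 184*34)/455 = 747*(-1036 - 6256)/455 = (747/455)*(-7292) = -5447124/455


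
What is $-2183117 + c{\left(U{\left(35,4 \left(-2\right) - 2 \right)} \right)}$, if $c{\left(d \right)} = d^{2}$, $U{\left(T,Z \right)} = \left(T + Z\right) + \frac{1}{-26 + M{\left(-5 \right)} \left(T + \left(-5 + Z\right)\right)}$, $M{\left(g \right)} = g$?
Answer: $- \frac{34649249291}{15876} \approx -2.1825 \cdot 10^{6}$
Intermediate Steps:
$U{\left(T,Z \right)} = T + Z + \frac{1}{-1 - 5 T - 5 Z}$ ($U{\left(T,Z \right)} = \left(T + Z\right) + \frac{1}{-26 - 5 \left(T + \left(-5 + Z\right)\right)} = \left(T + Z\right) + \frac{1}{-26 - 5 \left(-5 + T + Z\right)} = \left(T + Z\right) + \frac{1}{-26 - \left(-25 + 5 T + 5 Z\right)} = \left(T + Z\right) + \frac{1}{-1 - 5 T - 5 Z} = T + Z + \frac{1}{-1 - 5 T - 5 Z}$)
$-2183117 + c{\left(U{\left(35,4 \left(-2\right) - 2 \right)} \right)} = -2183117 + \left(\frac{-1 + 35 + \left(4 \left(-2\right) - 2\right) + 5 \cdot 35^{2} + 5 \left(4 \left(-2\right) - 2\right)^{2} + 10 \cdot 35 \left(4 \left(-2\right) - 2\right)}{1 + 5 \cdot 35 + 5 \left(4 \left(-2\right) - 2\right)}\right)^{2} = -2183117 + \left(\frac{-1 + 35 - 10 + 5 \cdot 1225 + 5 \left(-8 - 2\right)^{2} + 10 \cdot 35 \left(-8 - 2\right)}{1 + 175 + 5 \left(-8 - 2\right)}\right)^{2} = -2183117 + \left(\frac{-1 + 35 - 10 + 6125 + 5 \left(-10\right)^{2} + 10 \cdot 35 \left(-10\right)}{1 + 175 + 5 \left(-10\right)}\right)^{2} = -2183117 + \left(\frac{-1 + 35 - 10 + 6125 + 5 \cdot 100 - 3500}{1 + 175 - 50}\right)^{2} = -2183117 + \left(\frac{-1 + 35 - 10 + 6125 + 500 - 3500}{126}\right)^{2} = -2183117 + \left(\frac{1}{126} \cdot 3149\right)^{2} = -2183117 + \left(\frac{3149}{126}\right)^{2} = -2183117 + \frac{9916201}{15876} = - \frac{34649249291}{15876}$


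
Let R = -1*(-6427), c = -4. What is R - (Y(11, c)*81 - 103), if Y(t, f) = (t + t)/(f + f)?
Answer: 27011/4 ≈ 6752.8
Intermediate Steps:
Y(t, f) = t/f (Y(t, f) = (2*t)/((2*f)) = (2*t)*(1/(2*f)) = t/f)
R = 6427
R - (Y(11, c)*81 - 103) = 6427 - ((11/(-4))*81 - 103) = 6427 - ((11*(-1/4))*81 - 103) = 6427 - (-11/4*81 - 103) = 6427 - (-891/4 - 103) = 6427 - 1*(-1303/4) = 6427 + 1303/4 = 27011/4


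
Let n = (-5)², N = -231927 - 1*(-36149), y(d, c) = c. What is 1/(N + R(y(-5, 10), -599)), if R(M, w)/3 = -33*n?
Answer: -1/198253 ≈ -5.0441e-6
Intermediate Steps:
N = -195778 (N = -231927 + 36149 = -195778)
n = 25
R(M, w) = -2475 (R(M, w) = 3*(-33*25) = 3*(-825) = -2475)
1/(N + R(y(-5, 10), -599)) = 1/(-195778 - 2475) = 1/(-198253) = -1/198253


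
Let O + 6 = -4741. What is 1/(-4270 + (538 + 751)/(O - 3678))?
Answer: -8425/35976039 ≈ -0.00023418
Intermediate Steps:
O = -4747 (O = -6 - 4741 = -4747)
1/(-4270 + (538 + 751)/(O - 3678)) = 1/(-4270 + (538 + 751)/(-4747 - 3678)) = 1/(-4270 + 1289/(-8425)) = 1/(-4270 + 1289*(-1/8425)) = 1/(-4270 - 1289/8425) = 1/(-35976039/8425) = -8425/35976039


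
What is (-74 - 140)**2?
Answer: 45796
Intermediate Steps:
(-74 - 140)**2 = (-214)**2 = 45796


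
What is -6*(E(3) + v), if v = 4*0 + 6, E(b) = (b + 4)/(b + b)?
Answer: -43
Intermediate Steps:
E(b) = (4 + b)/(2*b) (E(b) = (4 + b)/((2*b)) = (4 + b)*(1/(2*b)) = (4 + b)/(2*b))
v = 6 (v = 0 + 6 = 6)
-6*(E(3) + v) = -6*((½)*(4 + 3)/3 + 6) = -6*((½)*(⅓)*7 + 6) = -6*(7/6 + 6) = -6*43/6 = -43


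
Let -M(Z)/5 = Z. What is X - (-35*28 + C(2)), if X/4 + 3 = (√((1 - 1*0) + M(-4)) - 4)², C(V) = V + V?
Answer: 1112 - 32*√21 ≈ 965.36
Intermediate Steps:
C(V) = 2*V
M(Z) = -5*Z
X = -12 + 4*(-4 + √21)² (X = -12 + 4*(√((1 - 1*0) - 5*(-4)) - 4)² = -12 + 4*(√((1 + 0) + 20) - 4)² = -12 + 4*(√(1 + 20) - 4)² = -12 + 4*(√21 - 4)² = -12 + 4*(-4 + √21)² ≈ -10.642)
X - (-35*28 + C(2)) = (136 - 32*√21) - (-35*28 + 2*2) = (136 - 32*√21) - (-980 + 4) = (136 - 32*√21) - 1*(-976) = (136 - 32*√21) + 976 = 1112 - 32*√21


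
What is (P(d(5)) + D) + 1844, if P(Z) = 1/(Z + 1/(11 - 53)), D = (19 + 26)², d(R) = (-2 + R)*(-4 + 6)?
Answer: 971161/251 ≈ 3869.2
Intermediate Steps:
d(R) = -4 + 2*R (d(R) = (-2 + R)*2 = -4 + 2*R)
D = 2025 (D = 45² = 2025)
P(Z) = 1/(-1/42 + Z) (P(Z) = 1/(Z + 1/(-42)) = 1/(Z - 1/42) = 1/(-1/42 + Z))
(P(d(5)) + D) + 1844 = (42/(-1 + 42*(-4 + 2*5)) + 2025) + 1844 = (42/(-1 + 42*(-4 + 10)) + 2025) + 1844 = (42/(-1 + 42*6) + 2025) + 1844 = (42/(-1 + 252) + 2025) + 1844 = (42/251 + 2025) + 1844 = 508317/251 + 1844 = 971161/251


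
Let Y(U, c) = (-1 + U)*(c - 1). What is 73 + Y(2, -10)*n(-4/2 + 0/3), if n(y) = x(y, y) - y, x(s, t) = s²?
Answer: 7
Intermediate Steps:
Y(U, c) = (-1 + U)*(-1 + c)
n(y) = y² - y
73 + Y(2, -10)*n(-4/2 + 0/3) = 73 + (1 - 1*2 - 1*(-10) + 2*(-10))*((-4/2 + 0/3)*(-1 + (-4/2 + 0/3))) = 73 + (1 - 2 + 10 - 20)*((-4*½ + 0*(⅓))*(-1 + (-4*½ + 0*(⅓)))) = 73 - 11*(-2 + 0)*(-1 + (-2 + 0)) = 73 - (-22)*(-1 - 2) = 73 - (-22)*(-3) = 73 - 11*6 = 73 - 66 = 7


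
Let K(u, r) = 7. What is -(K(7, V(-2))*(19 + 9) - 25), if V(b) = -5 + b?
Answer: -171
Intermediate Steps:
-(K(7, V(-2))*(19 + 9) - 25) = -(7*(19 + 9) - 25) = -(7*28 - 25) = -(196 - 25) = -1*171 = -171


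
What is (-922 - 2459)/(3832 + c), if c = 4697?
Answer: -1127/2843 ≈ -0.39641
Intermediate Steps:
(-922 - 2459)/(3832 + c) = (-922 - 2459)/(3832 + 4697) = -3381/8529 = -3381*1/8529 = -1127/2843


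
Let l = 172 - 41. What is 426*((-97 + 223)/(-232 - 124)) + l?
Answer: -1760/89 ≈ -19.775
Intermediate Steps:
l = 131
426*((-97 + 223)/(-232 - 124)) + l = 426*((-97 + 223)/(-232 - 124)) + 131 = 426*(126/(-356)) + 131 = 426*(126*(-1/356)) + 131 = 426*(-63/178) + 131 = -13419/89 + 131 = -1760/89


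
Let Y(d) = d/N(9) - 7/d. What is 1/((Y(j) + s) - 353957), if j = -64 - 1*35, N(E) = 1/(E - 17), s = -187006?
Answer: -99/53476922 ≈ -1.8513e-6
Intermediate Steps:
N(E) = 1/(-17 + E)
j = -99 (j = -64 - 35 = -99)
Y(d) = -8*d - 7/d (Y(d) = d/(1/(-17 + 9)) - 7/d = d/(1/(-8)) - 7/d = d/(-⅛) - 7/d = d*(-8) - 7/d = -8*d - 7/d)
1/((Y(j) + s) - 353957) = 1/(((-8*(-99) - 7/(-99)) - 187006) - 353957) = 1/(((792 - 7*(-1/99)) - 187006) - 353957) = 1/(((792 + 7/99) - 187006) - 353957) = 1/((78415/99 - 187006) - 353957) = 1/(-18435179/99 - 353957) = 1/(-53476922/99) = -99/53476922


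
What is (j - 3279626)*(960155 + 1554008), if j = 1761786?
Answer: -3816097167920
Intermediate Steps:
(j - 3279626)*(960155 + 1554008) = (1761786 - 3279626)*(960155 + 1554008) = -1517840*2514163 = -3816097167920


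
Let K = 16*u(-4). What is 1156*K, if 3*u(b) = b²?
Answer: 295936/3 ≈ 98645.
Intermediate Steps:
u(b) = b²/3
K = 256/3 (K = 16*((⅓)*(-4)²) = 16*((⅓)*16) = 16*(16/3) = 256/3 ≈ 85.333)
1156*K = 1156*(256/3) = 295936/3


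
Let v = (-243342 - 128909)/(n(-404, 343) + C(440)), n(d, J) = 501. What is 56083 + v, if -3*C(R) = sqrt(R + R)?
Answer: 124964168948/2258129 - 4467012*sqrt(55)/2258129 ≈ 55325.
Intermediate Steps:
C(R) = -sqrt(2)*sqrt(R)/3 (C(R) = -sqrt(R + R)/3 = -sqrt(2)*sqrt(R)/3)
v = -372251/(501 - 4*sqrt(55)/3) (v = (-243342 - 128909)/(501 - sqrt(2)*sqrt(440)/3) = -372251/(501 - sqrt(2)*2*sqrt(110)/3) = -372251/(501 - 4*sqrt(55)/3) ≈ -757.98)
56083 + v = 56083 + (-1678479759/2258129 - 4467012*sqrt(55)/2258129) = 124964168948/2258129 - 4467012*sqrt(55)/2258129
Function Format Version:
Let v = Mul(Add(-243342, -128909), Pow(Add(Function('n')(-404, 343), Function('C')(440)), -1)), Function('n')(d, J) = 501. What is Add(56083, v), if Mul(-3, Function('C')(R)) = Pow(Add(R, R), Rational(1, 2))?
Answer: Add(Rational(124964168948, 2258129), Mul(Rational(-4467012, 2258129), Pow(55, Rational(1, 2)))) ≈ 55325.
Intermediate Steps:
Function('C')(R) = Mul(Rational(-1, 3), Pow(2, Rational(1, 2)), Pow(R, Rational(1, 2))) (Function('C')(R) = Mul(Rational(-1, 3), Pow(Add(R, R), Rational(1, 2))) = Mul(Rational(-1, 3), Pow(Mul(2, R), Rational(1, 2))) = Mul(Rational(-1, 3), Mul(Pow(2, Rational(1, 2)), Pow(R, Rational(1, 2)))) = Mul(Rational(-1, 3), Pow(2, Rational(1, 2)), Pow(R, Rational(1, 2))))
v = Mul(-372251, Pow(Add(501, Mul(Rational(-4, 3), Pow(55, Rational(1, 2)))), -1)) (v = Mul(Add(-243342, -128909), Pow(Add(501, Mul(Rational(-1, 3), Pow(2, Rational(1, 2)), Pow(440, Rational(1, 2)))), -1)) = Mul(-372251, Pow(Add(501, Mul(Rational(-1, 3), Pow(2, Rational(1, 2)), Mul(2, Pow(110, Rational(1, 2))))), -1)) = Mul(-372251, Pow(Add(501, Mul(Rational(-4, 3), Pow(55, Rational(1, 2)))), -1)) ≈ -757.98)
Add(56083, v) = Add(56083, Add(Rational(-1678479759, 2258129), Mul(Rational(-4467012, 2258129), Pow(55, Rational(1, 2))))) = Add(Rational(124964168948, 2258129), Mul(Rational(-4467012, 2258129), Pow(55, Rational(1, 2))))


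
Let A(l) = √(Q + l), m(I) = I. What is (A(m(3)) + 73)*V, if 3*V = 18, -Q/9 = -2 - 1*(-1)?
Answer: 438 + 12*√3 ≈ 458.78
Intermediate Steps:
Q = 9 (Q = -9*(-2 - 1*(-1)) = -9*(-2 + 1) = -9*(-1) = 9)
A(l) = √(9 + l)
V = 6 (V = (⅓)*18 = 6)
(A(m(3)) + 73)*V = (√(9 + 3) + 73)*6 = (√12 + 73)*6 = (2*√3 + 73)*6 = (73 + 2*√3)*6 = 438 + 12*√3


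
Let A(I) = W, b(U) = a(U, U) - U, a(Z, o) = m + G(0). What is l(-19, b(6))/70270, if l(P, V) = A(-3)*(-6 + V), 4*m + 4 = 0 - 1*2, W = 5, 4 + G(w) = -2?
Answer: -39/28108 ≈ -0.0013875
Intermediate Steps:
G(w) = -6 (G(w) = -4 - 2 = -6)
m = -3/2 (m = -1 + (0 - 1*2)/4 = -1 + (0 - 2)/4 = -1 + (1/4)*(-2) = -1 - 1/2 = -3/2 ≈ -1.5000)
a(Z, o) = -15/2 (a(Z, o) = -3/2 - 6 = -15/2)
b(U) = -15/2 - U
A(I) = 5
l(P, V) = -30 + 5*V (l(P, V) = 5*(-6 + V) = -30 + 5*V)
l(-19, b(6))/70270 = (-30 + 5*(-15/2 - 1*6))/70270 = (-30 + 5*(-15/2 - 6))*(1/70270) = (-30 + 5*(-27/2))*(1/70270) = (-30 - 135/2)*(1/70270) = -195/2*1/70270 = -39/28108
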